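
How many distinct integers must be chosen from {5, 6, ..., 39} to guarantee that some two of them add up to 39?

A set avoiding the sum 39 can contain at most one of each pair {x, 39−x}, plus the 5 elements whose complement lies outside the range.
The integers 20, …, 39 (20 of them) are such a set: any two sum to at least 20+21 = 41 > 39.
By the pigeonhole principle, any 21st integer completes one of the 15 pairs, so 21 choices force a sum of 39.

21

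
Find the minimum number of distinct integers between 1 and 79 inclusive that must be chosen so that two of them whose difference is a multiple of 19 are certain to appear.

Integers whose pairwise differences are multiples of 19 are exactly those sharing a remainder mod 19. The 19 residue classes mod 19 are the pigeonholes.
With 19 integers one could put 1 in each residue class and have no class reach 2.
The 20th integer pushes some class to 2, so 19·1 + 1 = 20.

20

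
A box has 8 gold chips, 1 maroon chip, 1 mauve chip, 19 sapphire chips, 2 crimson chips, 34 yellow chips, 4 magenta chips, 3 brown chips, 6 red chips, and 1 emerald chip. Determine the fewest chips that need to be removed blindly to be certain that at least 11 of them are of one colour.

By pigeonhole, put each drawn chip into a box by colour. The largest draw with every box below 11 takes min(count, 10) from each colour; colours with fewer than 10 contribute all they have.
Σ min(cᵢ, 10) = 8 + 1 + 1 + 10 + 2 + 10 + 4 + 3 + 6 + 1 = 46.
Draw number 46 + 1 = 47 must push one box to 11.

47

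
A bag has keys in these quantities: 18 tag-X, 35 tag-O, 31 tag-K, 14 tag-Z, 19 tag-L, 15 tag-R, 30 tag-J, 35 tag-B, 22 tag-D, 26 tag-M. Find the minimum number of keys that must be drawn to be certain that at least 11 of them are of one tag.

101

The 10 tags are the holes; the keys drawn are the pigeons.
To avoid 11 of any one tag, the worst case takes at most 10 of each tag.
That gives 10 + 10 + 10 + 10 + 10 + 10 + 10 + 10 + 10 + 10 = 100 keys with no tag reaching 11.
The next key forces some tag to 11, so 100 + 1 = 101.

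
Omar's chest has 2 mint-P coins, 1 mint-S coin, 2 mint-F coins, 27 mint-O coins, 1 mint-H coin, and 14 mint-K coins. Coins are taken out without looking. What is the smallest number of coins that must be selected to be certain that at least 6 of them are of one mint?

17

An adversary could hand out at most 5 coins per mint (4 mints run out sooner): 2 + 1 + 2 + 5 + 1 + 5 = 16 coins and still no mint has 6.
Pigeonhole: one more coin lands in a mint already at 5, so 17 draws are enough and 16 are not.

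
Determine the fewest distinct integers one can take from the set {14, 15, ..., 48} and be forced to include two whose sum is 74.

A set avoiding the sum 74 can contain at most one of each pair {x, 74−x}, plus the 13 elements whose complement lies outside the range or equal to its own complement.
The integers 14, …, 37 (24 of them) are such a set: any two sum to at least 14+15 = 29 and at most 36+37 = 73 < 74.
Any 25th integer completes one of the 11 pairs, so 25 choices force a sum of 74.

25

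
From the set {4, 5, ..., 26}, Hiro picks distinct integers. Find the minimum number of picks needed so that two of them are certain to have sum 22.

Two chosen integers sum to 22 exactly when both halves of some pair {x, 22−x} with 4 ≤ x ≤ 22−x ≤ 18 are chosen — 7 such pairs.
The remaining 9 elements (those with no distinct partner in range) can never complete a 22-sum, so the worst case takes all of them and one from each pair: 9 + 7 = 16.
By pigeonhole, the 17th integer has to be the second member of some pair, so 16 + 1 = 17.

17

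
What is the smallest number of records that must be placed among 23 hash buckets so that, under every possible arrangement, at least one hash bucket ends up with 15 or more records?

323

With 322 records one could put exactly 14 in each of the 23 hash buckets, and no hash bucket would reach 15.
Pigeonhole: one more record must land in a hash bucket that already has 14, giving it 15.
So 23 × 14 + 1 = 323 records are required.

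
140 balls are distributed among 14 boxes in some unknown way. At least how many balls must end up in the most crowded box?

10

Pigeonhole: the 14 boxes are the holes and the 140 balls are the pigeons.
If every box held at most 9 balls, the total would be at most 14 × 9 = 126, which is less than 140.
So some box holds at least ⌈140/14⌉ = 10 balls.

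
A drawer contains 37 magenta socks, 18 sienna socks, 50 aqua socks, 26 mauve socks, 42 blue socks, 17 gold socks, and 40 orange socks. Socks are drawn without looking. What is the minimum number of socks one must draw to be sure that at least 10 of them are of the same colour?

The 7 colours are the holes; the socks drawn are the pigeons.
To avoid 10 of any one colour, the worst case takes at most 9 of each colour.
That gives 9 + 9 + 9 + 9 + 9 + 9 + 9 = 63 socks with no colour reaching 10.
The next sock forces some colour to 10, so 63 + 1 = 64.

64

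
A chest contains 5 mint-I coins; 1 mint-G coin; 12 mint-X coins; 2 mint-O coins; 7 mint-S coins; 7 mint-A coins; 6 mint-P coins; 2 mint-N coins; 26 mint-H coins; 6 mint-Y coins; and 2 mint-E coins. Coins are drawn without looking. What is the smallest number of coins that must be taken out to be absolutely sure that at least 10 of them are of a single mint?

57

Put each drawn coin into a box by mint. The largest draw with every box below 10 takes min(count, 9) from each mint; mints with fewer than 9 contribute all they have.
Σ min(cᵢ, 9) = 5 + 1 + 9 + 2 + 7 + 7 + 6 + 2 + 9 + 6 + 2 = 56.
Draw number 56 + 1 = 57 must push one box to 10.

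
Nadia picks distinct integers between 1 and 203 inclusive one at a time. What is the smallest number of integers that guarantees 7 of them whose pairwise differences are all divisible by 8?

49

Integers whose pairwise differences are multiples of 8 are exactly those sharing a remainder mod 8. The 8 residue classes mod 8 are the pigeonholes.
With 48 integers one could put 6 in each residue class and have no class reach 7.
The 49th integer pushes some class to 7, so 8·6 + 1 = 49.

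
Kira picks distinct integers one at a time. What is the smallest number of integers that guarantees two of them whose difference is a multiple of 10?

Integers whose pairwise differences are multiples of 10 are exactly those sharing a remainder mod 10. The 10 residue classes mod 10 are the pigeonholes.
With 10 integers one could put 1 in each residue class and have no class reach 2.
The 11th integer pushes some class to 2, so 10·1 + 1 = 11.

11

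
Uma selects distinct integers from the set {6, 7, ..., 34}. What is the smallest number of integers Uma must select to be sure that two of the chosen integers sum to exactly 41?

16

Two chosen integers sum to 41 exactly when both halves of some pair {x, 41−x} with 7 ≤ x ≤ 41−x ≤ 34 are chosen — 14 such pairs.
The remaining 1 element (those with no distinct partner in range) can never complete a 41-sum, so the worst case takes all of them and one from each pair: 1 + 14 = 15.
By the pigeonhole principle, the 16th integer has to be the second member of some pair, so 15 + 1 = 16.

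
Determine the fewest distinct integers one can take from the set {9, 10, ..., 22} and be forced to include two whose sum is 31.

8

Group the elements by complementary pair {x, 31−x}: {9,22}, {10,21}, {11,20}, …, giving 7 two-element pairs.
Pigeonhole: treating each of those 7 groups as a pigeonhole, one can pick one integer per group — 7 integers — with no two summing to 31.
The 8th integer lands in an occupied pair, forcing a sum of 31.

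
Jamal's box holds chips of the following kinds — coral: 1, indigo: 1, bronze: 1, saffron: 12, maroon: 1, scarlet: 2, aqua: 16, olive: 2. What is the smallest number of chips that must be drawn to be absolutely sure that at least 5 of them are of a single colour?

17

The 8 colours are the holes; the chips drawn are the pigeons.
To avoid 5 of any one colour, the worst case takes at most 4 of each colour, or every chip of a colour that has fewer than 4.
That gives 1 + 1 + 1 + 4 + 1 + 2 + 4 + 2 = 16 chips with no colour reaching 5.
The next chip forces some colour to 5, so 16 + 1 = 17.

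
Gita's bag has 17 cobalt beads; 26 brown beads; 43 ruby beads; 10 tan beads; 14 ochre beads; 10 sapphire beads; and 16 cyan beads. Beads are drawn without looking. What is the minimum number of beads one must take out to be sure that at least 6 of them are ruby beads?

In the worst case for collecting ruby beads, every non-ruby bead comes out first.
There are 17 + 26 + 10 + 14 + 10 + 16 = 93 non-ruby beads altogether.
After those, each further bead must be ruby, so 93 + 6 = 99 draws guarantee 6 ruby beads.

99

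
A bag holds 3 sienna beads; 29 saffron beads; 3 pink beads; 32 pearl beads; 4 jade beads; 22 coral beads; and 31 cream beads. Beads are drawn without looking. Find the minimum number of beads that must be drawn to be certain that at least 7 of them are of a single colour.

An adversary could hand out at most 6 beads per colour (sienna, pink, jade run out sooner): 3 + 6 + 3 + 6 + 4 + 6 + 6 = 34 beads and still no colour has 7.
By pigeonhole, one more bead lands in a colour already at 6, so 35 draws are enough and 34 are not.

35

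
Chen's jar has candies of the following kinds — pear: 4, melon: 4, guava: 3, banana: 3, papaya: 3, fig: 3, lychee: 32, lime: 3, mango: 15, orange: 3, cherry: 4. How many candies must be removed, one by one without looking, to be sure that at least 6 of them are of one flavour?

41

By pigeonhole, put each drawn candy into a box by flavour. The largest draw with every box below 6 takes min(count, 5) from each flavour; flavours with fewer than 5 contribute all they have.
Σ min(cᵢ, 5) = 4 + 4 + 3 + 3 + 3 + 3 + 5 + 3 + 5 + 3 + 4 = 40.
Draw number 40 + 1 = 41 must push one box to 6.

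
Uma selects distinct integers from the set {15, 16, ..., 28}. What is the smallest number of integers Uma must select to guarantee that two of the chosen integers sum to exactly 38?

11

Two chosen integers sum to 38 exactly when both halves of some pair {x, 38−x} with 15 ≤ x ≤ 38−x ≤ 23 are chosen — 4 such pairs.
The remaining 6 elements (those with no distinct partner in range) can never complete a 38-sum, so the worst case takes all of them and one from each pair: 6 + 4 = 10.
By pigeonhole, the 11th integer has to be the second member of some pair, so 10 + 1 = 11.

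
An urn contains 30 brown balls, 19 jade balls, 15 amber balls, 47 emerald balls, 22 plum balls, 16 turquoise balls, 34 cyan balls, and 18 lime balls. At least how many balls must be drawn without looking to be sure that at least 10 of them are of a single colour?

By the pigeonhole principle, the 8 colours are the holes; the balls drawn are the pigeons.
To avoid 10 of any one colour, the worst case takes at most 9 of each colour.
That gives 9 + 9 + 9 + 9 + 9 + 9 + 9 + 9 = 72 balls with no colour reaching 10.
The next ball forces some colour to 10, so 72 + 1 = 73.

73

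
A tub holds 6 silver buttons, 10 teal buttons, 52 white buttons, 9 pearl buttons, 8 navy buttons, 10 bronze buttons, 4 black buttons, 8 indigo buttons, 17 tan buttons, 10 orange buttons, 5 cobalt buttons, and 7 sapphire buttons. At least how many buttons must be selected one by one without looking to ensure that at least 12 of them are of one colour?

100

By the pigeonhole principle, the 12 colours are the holes; the buttons drawn are the pigeons.
To avoid 12 of any one colour, the worst case takes at most 11 of each colour, or every button of a colour that has fewer than 11.
That gives 6 + 10 + 11 + 9 + 8 + 10 + 4 + 8 + 11 + 10 + 5 + 7 = 99 buttons with no colour reaching 12.
The next button forces some colour to 12, so 99 + 1 = 100.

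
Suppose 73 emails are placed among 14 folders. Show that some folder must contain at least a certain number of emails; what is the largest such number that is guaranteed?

By the pigeonhole principle, the 14 folders are the holes and the 73 emails are the pigeons.
If every folder held at most 5 emails, the total would be at most 14 × 5 = 70, which is less than 73.
So some folder holds at least ⌈73/14⌉ = 6 emails.

6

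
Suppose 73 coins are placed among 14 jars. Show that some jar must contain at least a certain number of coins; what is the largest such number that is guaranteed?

By pigeonhole, the 14 jars are the holes and the 73 coins are the pigeons.
If every jar held at most 5 coins, the total would be at most 14 × 5 = 70, which is less than 73.
So some jar holds at least ⌈73/14⌉ = 6 coins.

6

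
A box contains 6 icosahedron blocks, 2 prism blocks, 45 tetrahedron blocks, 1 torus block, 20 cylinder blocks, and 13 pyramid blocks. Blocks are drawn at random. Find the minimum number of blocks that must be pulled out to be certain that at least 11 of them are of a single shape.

An adversary could hand out at most 10 blocks per shape (icosahedron, prism, torus run out sooner): 6 + 2 + 10 + 1 + 10 + 10 = 39 blocks and still no shape has 11.
Pigeonhole: one more block lands in a shape already at 10, so 40 draws are enough and 39 are not.

40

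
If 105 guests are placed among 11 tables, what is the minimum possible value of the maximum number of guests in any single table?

10

By pigeonhole, the 11 tables are the holes and the 105 guests are the pigeons.
If every table held at most 9 guests, the total would be at most 11 × 9 = 99, which is less than 105.
So some table holds at least ⌈105/11⌉ = 10 guests.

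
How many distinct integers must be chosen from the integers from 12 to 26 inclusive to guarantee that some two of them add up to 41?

A set avoiding the sum 41 can contain at most one of each pair {x, 41−x}, plus the 3 elements whose complement lies outside the range.
The integers 12, …, 20 (9 of them) are such a set: any two sum to at least 12+13 = 25 and at most 19+20 = 39 < 41.
By pigeonhole, any 10th integer completes one of the 6 pairs, so 10 choices force a sum of 41.

10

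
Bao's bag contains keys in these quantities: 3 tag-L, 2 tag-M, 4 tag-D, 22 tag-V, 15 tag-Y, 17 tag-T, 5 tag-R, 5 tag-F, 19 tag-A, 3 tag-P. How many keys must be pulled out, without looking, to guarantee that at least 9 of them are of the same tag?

Pigeonhole: the 10 tags are the holes; the keys drawn are the pigeons.
To avoid 9 of any one tag, the worst case takes at most 8 of each tag, or every key of a tag that has fewer than 8.
That gives 3 + 2 + 4 + 8 + 8 + 8 + 5 + 5 + 8 + 3 = 54 keys with no tag reaching 9.
The next key forces some tag to 9, so 54 + 1 = 55.

55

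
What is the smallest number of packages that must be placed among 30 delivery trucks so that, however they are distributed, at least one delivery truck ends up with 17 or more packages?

With 480 packages one could put exactly 16 in each of the 30 delivery trucks, and no delivery truck would reach 17.
By the pigeonhole principle, one more package must land in a delivery truck that already has 16, giving it 17.
So 30 × 16 + 1 = 481 packages are required.

481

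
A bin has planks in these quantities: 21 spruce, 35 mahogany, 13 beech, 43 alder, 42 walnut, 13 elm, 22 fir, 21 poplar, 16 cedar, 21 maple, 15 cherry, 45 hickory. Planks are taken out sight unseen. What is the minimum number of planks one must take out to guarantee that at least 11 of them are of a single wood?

121

An adversary could hand out at most 10 planks per wood: 10 + 10 + 10 + 10 + 10 + 10 + 10 + 10 + 10 + 10 + 10 + 10 = 120 planks and still no wood has 11.
By the pigeonhole principle, one more plank lands in a wood already at 10, so 121 draws are enough and 120 are not.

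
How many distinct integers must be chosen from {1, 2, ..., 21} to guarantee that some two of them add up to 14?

Two chosen integers sum to 14 exactly when both halves of some pair {x, 14−x} with 1 ≤ x ≤ 14−x ≤ 13 are chosen — 6 such pairs.
The remaining 9 elements (those with no distinct partner in range) can never complete a 14-sum, so the worst case takes all of them and one from each pair: 9 + 6 = 15.
Pigeonhole: the 16th integer has to be the second member of some pair, so 15 + 1 = 16.

16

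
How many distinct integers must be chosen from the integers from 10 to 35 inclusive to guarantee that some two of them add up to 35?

Two chosen integers sum to 35 exactly when both halves of some pair {x, 35−x} with 10 ≤ x ≤ 35−x ≤ 25 are chosen — 8 such pairs.
The remaining 10 elements (those with no distinct partner in range) can never complete a 35-sum, so the worst case takes all of them and one from each pair: 10 + 8 = 18.
The 19th integer has to be the second member of some pair, so 18 + 1 = 19.

19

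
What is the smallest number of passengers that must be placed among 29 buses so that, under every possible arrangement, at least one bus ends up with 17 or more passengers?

465

With 464 passengers one could put exactly 16 in each of the 29 buses, and no bus would reach 17.
One more passenger must land in a bus that already has 16, giving it 17.
So 29 × 16 + 1 = 465 passengers are required.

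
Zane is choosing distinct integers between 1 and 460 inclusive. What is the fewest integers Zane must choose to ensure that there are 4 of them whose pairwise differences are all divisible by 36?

109

Integers whose pairwise differences are multiples of 36 are exactly those sharing a remainder mod 36. By the pigeonhole principle, the 36 residue classes mod 36 are the pigeonholes.
With 108 integers one could put 3 in each residue class and have no class reach 4.
The 109th integer pushes some class to 4, so 36·3 + 1 = 109.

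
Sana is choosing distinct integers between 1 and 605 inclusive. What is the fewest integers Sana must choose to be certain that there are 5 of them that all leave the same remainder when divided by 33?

133

By the pigeonhole principle, the 33 residue classes mod 33 are the pigeonholes.
With 132 integers one could put 4 in each residue class and have no class reach 5.
The 133rd integer pushes some class to 5, so 33·4 + 1 = 133.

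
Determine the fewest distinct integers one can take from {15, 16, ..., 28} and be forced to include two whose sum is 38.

11

Two chosen integers sum to 38 exactly when both halves of some pair {x, 38−x} with 15 ≤ x ≤ 38−x ≤ 23 are chosen — 4 such pairs.
The remaining 6 elements (those with no distinct partner in range) can never complete a 38-sum, so the worst case takes all of them and one from each pair: 6 + 4 = 10.
The 11th integer has to be the second member of some pair, so 10 + 1 = 11.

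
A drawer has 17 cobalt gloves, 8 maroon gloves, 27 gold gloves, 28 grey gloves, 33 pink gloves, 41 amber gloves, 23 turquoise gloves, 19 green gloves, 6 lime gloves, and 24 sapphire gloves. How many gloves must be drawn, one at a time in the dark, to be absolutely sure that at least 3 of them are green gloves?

In the worst case for collecting green gloves, every non-green glove comes out first.
There are 17 + 8 + 27 + 28 + 33 + 41 + 23 + 6 + 24 = 207 non-green gloves altogether.
After those, each further glove must be green, so 207 + 3 = 210 draws guarantee 3 green gloves.

210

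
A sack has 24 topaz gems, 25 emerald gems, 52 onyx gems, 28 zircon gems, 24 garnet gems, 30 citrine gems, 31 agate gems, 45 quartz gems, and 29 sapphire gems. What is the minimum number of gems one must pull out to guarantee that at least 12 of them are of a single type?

100

Pigeonhole: the 9 types are the holes; the gems drawn are the pigeons.
To avoid 12 of any one type, the worst case takes at most 11 of each type.
That gives 11 + 11 + 11 + 11 + 11 + 11 + 11 + 11 + 11 = 99 gems with no type reaching 12.
The next gem forces some type to 12, so 99 + 1 = 100.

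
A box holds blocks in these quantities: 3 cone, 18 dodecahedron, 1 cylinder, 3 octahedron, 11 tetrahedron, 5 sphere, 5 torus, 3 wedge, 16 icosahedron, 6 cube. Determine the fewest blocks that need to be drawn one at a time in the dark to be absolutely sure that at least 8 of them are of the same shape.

Put each drawn block into a box by shape. The largest draw with every box below 8 takes min(count, 7) from each shape; shapes with fewer than 7 contribute all they have.
Σ min(cᵢ, 7) = 3 + 7 + 1 + 3 + 7 + 5 + 5 + 3 + 7 + 6 = 47.
Draw number 47 + 1 = 48 must push one box to 8.

48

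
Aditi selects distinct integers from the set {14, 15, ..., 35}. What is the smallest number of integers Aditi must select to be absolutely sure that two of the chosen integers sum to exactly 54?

15

Group the elements by complementary pair {x, 54−x}: {19,35}, {20,34}, {21,33}, …, giving 8 two-element pairs; the single value 27 (it cannot pair with itself since the integers are distinct); and 5 integers whose partner 54−x falls outside [14,35].
By the pigeonhole principle, treating each of those 14 groups as a pigeonhole, one can pick one integer per group — 14 integers — with no two summing to 54.
The 15th integer lands in an occupied pair, forcing a sum of 54.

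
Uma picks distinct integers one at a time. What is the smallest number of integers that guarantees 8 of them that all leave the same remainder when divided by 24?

169

The 24 residue classes mod 24 are the pigeonholes.
With 168 integers one could put 7 in each residue class and have no class reach 8.
The 169th integer pushes some class to 8, so 24·7 + 1 = 169.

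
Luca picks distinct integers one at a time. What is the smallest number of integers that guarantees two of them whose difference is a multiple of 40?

Integers whose pairwise differences are multiples of 40 are exactly those sharing a remainder mod 40. The 40 residue classes mod 40 are the pigeonholes.
With 40 integers one could put 1 in each residue class and have no class reach 2.
The 41st integer pushes some class to 2, so 40·1 + 1 = 41.

41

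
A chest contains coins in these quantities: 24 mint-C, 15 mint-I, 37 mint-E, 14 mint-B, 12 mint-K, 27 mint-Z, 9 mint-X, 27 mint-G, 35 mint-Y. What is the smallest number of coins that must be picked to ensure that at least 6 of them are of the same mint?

The 9 mints are the holes; the coins drawn are the pigeons.
To avoid 6 of any one mint, the worst case takes at most 5 of each mint.
That gives 5 + 5 + 5 + 5 + 5 + 5 + 5 + 5 + 5 = 45 coins with no mint reaching 6.
The next coin forces some mint to 6, so 45 + 1 = 46.

46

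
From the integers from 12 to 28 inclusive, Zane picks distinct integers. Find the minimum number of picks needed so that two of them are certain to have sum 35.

Two chosen integers sum to 35 exactly when both halves of some pair {x, 35−x} with 12 ≤ x ≤ 35−x ≤ 23 are chosen — 6 such pairs.
The remaining 5 elements (those with no distinct partner in range) can never complete a 35-sum, so the worst case takes all of them and one from each pair: 5 + 6 = 11.
By the pigeonhole principle, the 12th integer has to be the second member of some pair, so 11 + 1 = 12.

12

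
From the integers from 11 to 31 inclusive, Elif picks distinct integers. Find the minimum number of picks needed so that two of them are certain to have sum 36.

15

Group the elements by complementary pair {x, 36−x}: {11,25}, {12,24}, {13,23}, …, giving 7 two-element pairs; the single value 18 (it cannot pair with itself since the integers are distinct); and 6 integers whose partner 36−x falls outside [11,31].
Treating each of those 14 groups as a pigeonhole, one can pick one integer per group — 14 integers — with no two summing to 36.
The 15th integer lands in an occupied pair, forcing a sum of 36.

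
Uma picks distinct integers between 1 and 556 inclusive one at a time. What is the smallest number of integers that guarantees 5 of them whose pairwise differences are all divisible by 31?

125

Integers whose pairwise differences are multiples of 31 are exactly those sharing a remainder mod 31. The 31 residue classes mod 31 are the pigeonholes.
With 124 integers one could put 4 in each residue class and have no class reach 5.
The 125th integer pushes some class to 5, so 31·4 + 1 = 125.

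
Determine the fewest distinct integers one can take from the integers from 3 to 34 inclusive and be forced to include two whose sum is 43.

Group the elements by complementary pair {x, 43−x}: {9,34}, {10,33}, {11,32}, …, giving 13 two-element pairs and 6 integers whose partner 43−x falls outside [3,34].
By the pigeonhole principle, treating each of those 19 groups as a pigeonhole, one can pick one integer per group — 19 integers — with no two summing to 43.
The 20th integer lands in an occupied pair, forcing a sum of 43.

20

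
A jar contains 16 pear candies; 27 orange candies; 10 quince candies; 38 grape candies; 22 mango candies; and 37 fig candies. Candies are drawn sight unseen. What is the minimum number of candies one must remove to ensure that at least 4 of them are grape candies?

In the worst case for collecting grape candies, every non-grape candy comes out first.
There are 16 + 27 + 10 + 22 + 37 = 112 non-grape candies altogether.
After those, each further candy must be grape, so 112 + 4 = 116 draws guarantee 4 grape candies.

116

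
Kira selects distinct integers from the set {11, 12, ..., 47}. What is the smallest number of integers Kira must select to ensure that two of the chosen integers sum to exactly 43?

Group the elements by complementary pair {x, 43−x}: {11,32}, {12,31}, {13,30}, …, giving 11 two-element pairs and 15 integers whose partner 43−x falls outside [11,47].
Treating each of those 26 groups as a pigeonhole, one can pick one integer per group — 26 integers — with no two summing to 43.
The 27th integer lands in an occupied pair, forcing a sum of 43.

27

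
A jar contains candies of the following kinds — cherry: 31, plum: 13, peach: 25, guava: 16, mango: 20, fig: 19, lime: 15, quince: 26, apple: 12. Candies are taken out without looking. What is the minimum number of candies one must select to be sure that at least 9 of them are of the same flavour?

73

By pigeonhole, put each drawn candy into a box by flavour. The largest draw with every box below 9 takes min(count, 8) from each flavour.
Σ min(cᵢ, 8) = 8 + 8 + 8 + 8 + 8 + 8 + 8 + 8 + 8 = 72.
Draw number 72 + 1 = 73 must push one box to 9.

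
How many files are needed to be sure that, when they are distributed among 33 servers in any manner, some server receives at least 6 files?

166

With 165 files one could put exactly 5 in each of the 33 servers, and no server would reach 6.
One more file must land in a server that already has 5, giving it 6.
So 33 × 5 + 1 = 166 files are required.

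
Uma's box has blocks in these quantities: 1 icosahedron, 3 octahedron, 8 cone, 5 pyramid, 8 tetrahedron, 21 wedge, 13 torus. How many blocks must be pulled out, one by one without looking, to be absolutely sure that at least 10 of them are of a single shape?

An adversary could hand out at most 9 blocks per shape (5 shapes run out sooner): 1 + 3 + 8 + 5 + 8 + 9 + 9 = 43 blocks and still no shape has 10.
One more block lands in a shape already at 9, so 44 draws are enough and 43 are not.

44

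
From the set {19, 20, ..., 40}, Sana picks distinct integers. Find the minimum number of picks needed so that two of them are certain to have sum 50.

Group the elements by complementary pair {x, 50−x}: {19,31}, {20,30}, {21,29}, …, giving 6 two-element pairs, the single value 25 (it cannot pair with itself since the integers are distinct), and 9 integers whose partner 50−x falls outside [19,40].
Treating each of those 16 groups as a pigeonhole, one can pick one integer per group — 16 integers — with no two summing to 50.
The 17th integer lands in an occupied pair, forcing a sum of 50.

17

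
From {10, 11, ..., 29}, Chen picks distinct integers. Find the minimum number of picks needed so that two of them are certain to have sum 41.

12

A set avoiding the sum 41 can contain at most one of each pair {x, 41−x}, plus the 2 elements whose complement lies outside the range.
The integers 10, …, 20 (11 of them) are such a set: any two sum to at least 10+11 = 21 and at most 19+20 = 39 < 41.
Any 12th integer completes one of the 9 pairs, so 12 choices force a sum of 41.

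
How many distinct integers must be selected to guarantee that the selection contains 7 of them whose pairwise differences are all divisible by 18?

Integers whose pairwise differences are multiples of 18 are exactly those sharing a remainder mod 18. By the pigeonhole principle, the 18 residue classes mod 18 are the pigeonholes.
With 108 integers one could put 6 in each residue class and have no class reach 7.
The 109th integer pushes some class to 7, so 18·6 + 1 = 109.

109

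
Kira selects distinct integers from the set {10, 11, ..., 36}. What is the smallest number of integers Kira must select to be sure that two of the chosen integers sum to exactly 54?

A set avoiding the sum 54 can contain at most one of each pair {x, 54−x}, plus the 9 elements whose complement lies outside the range or equal to its own complement.
The integers 10, …, 27 (18 of them) are such a set: any two sum to at least 10+11 = 21 and at most 26+27 = 53 < 54.
Any 19th integer completes one of the 9 pairs, so 19 choices force a sum of 54.

19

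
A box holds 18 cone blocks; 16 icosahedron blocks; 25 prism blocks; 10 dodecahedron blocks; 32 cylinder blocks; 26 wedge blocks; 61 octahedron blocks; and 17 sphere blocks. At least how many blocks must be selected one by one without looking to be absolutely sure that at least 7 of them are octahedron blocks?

In the worst case for collecting octahedron blocks, every non-octahedron block comes out first.
There are 18 + 16 + 25 + 10 + 32 + 26 + 17 = 144 non-octahedron blocks altogether.
After those, each further block must be octahedron, so 144 + 7 = 151 draws guarantee 7 octahedron blocks.

151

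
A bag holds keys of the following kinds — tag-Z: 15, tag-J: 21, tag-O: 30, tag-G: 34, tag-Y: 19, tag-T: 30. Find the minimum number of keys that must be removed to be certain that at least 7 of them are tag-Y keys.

In the worst case for collecting tag-Y keys, every non-tag-Y key comes out first.
There are 15 + 21 + 30 + 34 + 30 = 130 non-tag-Y keys altogether.
After those, each further key must be tag-Y, so 130 + 7 = 137 draws guarantee 7 tag-Y keys.

137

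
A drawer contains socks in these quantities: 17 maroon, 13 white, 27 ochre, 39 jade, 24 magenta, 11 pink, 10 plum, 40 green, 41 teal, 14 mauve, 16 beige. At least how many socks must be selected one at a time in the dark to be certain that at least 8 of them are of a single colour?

Put each drawn sock into a box by colour. The largest draw with every box below 8 takes min(count, 7) from each colour.
Σ min(cᵢ, 7) = 7 + 7 + 7 + 7 + 7 + 7 + 7 + 7 + 7 + 7 + 7 = 77.
Draw number 77 + 1 = 78 must push one box to 8.

78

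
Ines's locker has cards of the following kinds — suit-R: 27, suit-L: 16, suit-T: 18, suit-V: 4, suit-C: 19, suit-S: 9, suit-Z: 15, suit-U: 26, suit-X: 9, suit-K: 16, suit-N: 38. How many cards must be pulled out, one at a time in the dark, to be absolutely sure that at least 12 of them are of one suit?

111

Put each drawn card into a box by suit. The largest draw with every box below 12 takes min(count, 11) from each suit; suits with fewer than 11 contribute all they have.
Σ min(cᵢ, 11) = 11 + 11 + 11 + 4 + 11 + 9 + 11 + 11 + 9 + 11 + 11 = 110.
Draw number 110 + 1 = 111 must push one box to 12.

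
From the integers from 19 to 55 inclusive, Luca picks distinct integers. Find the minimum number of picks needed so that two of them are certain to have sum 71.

21

Group the elements by complementary pair {x, 71−x}: {19,52}, {20,51}, {21,50}, …, giving 17 two-element pairs and 3 integers whose partner 71−x falls outside [19,55].
By pigeonhole, treating each of those 20 groups as a pigeonhole, one can pick one integer per group — 20 integers — with no two summing to 71.
The 21st integer lands in an occupied pair, forcing a sum of 71.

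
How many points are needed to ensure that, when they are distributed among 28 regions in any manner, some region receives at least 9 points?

225

With 224 points one could put exactly 8 in each of the 28 regions, and no region would reach 9.
By the pigeonhole principle, one more point must land in a region that already has 8, giving it 9.
So 28 × 8 + 1 = 225 points are required.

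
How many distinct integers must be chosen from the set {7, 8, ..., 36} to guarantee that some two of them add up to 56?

A set avoiding the sum 56 can contain at most one of each pair {x, 56−x}, plus the 14 elements whose complement lies outside the range or equal to its own complement.
The integers 7, …, 28 (22 of them) are such a set: any two sum to at least 7+8 = 15 and at most 27+28 = 55 < 56.
Any 23rd integer completes one of the 8 pairs, so 23 choices force a sum of 56.

23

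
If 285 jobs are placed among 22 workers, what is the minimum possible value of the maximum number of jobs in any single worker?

13

By the pigeonhole principle, the 22 workers are the holes and the 285 jobs are the pigeons.
If every worker held at most 12 jobs, the total would be at most 22 × 12 = 264, which is less than 285.
So some worker holds at least ⌈285/22⌉ = 13 jobs.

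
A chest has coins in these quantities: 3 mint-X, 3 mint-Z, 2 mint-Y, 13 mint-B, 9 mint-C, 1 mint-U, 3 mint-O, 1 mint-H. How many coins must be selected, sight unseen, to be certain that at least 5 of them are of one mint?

By the pigeonhole principle, put each drawn coin into a box by mint. The largest draw with every box below 5 takes min(count, 4) from each mint; mints with fewer than 4 contribute all they have.
Σ min(cᵢ, 4) = 3 + 3 + 2 + 4 + 4 + 1 + 3 + 1 = 21.
Draw number 21 + 1 = 22 must push one box to 5.

22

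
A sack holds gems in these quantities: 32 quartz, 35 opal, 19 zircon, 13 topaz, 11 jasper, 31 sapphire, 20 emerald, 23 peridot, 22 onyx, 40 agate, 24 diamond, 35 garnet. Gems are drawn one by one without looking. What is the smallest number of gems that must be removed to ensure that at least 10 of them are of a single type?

109

By the pigeonhole principle, put each drawn gem into a box by type. The largest draw with every box below 10 takes min(count, 9) from each type.
Σ min(cᵢ, 9) = 9 + 9 + 9 + 9 + 9 + 9 + 9 + 9 + 9 + 9 + 9 + 9 = 108.
Draw number 108 + 1 = 109 must push one box to 10.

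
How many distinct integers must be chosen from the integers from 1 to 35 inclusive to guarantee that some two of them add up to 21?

Group the elements by complementary pair {x, 21−x}: {1,20}, {2,19}, {3,18}, …, giving 10 two-element pairs and 15 integers whose partner 21−x falls outside [1,35].
By the pigeonhole principle, treating each of those 25 groups as a pigeonhole, one can pick one integer per group — 25 integers — with no two summing to 21.
The 26th integer lands in an occupied pair, forcing a sum of 21.

26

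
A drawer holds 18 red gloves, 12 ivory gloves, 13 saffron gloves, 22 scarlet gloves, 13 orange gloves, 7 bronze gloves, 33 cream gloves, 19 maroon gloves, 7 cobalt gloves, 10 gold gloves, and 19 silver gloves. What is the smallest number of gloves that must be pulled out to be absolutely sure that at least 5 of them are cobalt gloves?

171

In the worst case for collecting cobalt gloves, every non-cobalt glove comes out first.
There are 18 + 12 + 13 + 22 + 13 + 7 + 33 + 19 + 10 + 19 = 166 non-cobalt gloves altogether.
After those, each further glove must be cobalt, so 166 + 5 = 171 draws guarantee 5 cobalt gloves.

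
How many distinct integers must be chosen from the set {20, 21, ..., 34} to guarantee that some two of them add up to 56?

Two chosen integers sum to 56 exactly when both halves of some pair {x, 56−x} with 22 ≤ x ≤ 56−x ≤ 34 are chosen — 6 such pairs.
The remaining 3 elements (those with no distinct partner in range) can never complete a 56-sum, so the worst case takes all of them and one from each pair: 3 + 6 = 9.
Pigeonhole: the 10th integer has to be the second member of some pair, so 9 + 1 = 10.

10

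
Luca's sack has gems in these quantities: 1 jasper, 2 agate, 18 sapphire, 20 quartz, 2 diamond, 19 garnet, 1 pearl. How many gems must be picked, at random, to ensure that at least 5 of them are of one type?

19

Put each drawn gem into a box by type. The largest draw with every box below 5 takes min(count, 4) from each type; types with fewer than 4 contribute all they have.
Σ min(cᵢ, 4) = 1 + 2 + 4 + 4 + 2 + 4 + 1 = 18.
Draw number 18 + 1 = 19 must push one box to 5.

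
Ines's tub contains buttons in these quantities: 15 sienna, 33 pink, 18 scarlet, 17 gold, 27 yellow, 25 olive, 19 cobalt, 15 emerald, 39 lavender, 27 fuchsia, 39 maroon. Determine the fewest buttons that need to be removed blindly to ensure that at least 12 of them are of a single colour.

122

An adversary could hand out at most 11 buttons per colour: 11 + 11 + 11 + 11 + 11 + 11 + 11 + 11 + 11 + 11 + 11 = 121 buttons and still no colour has 12.
One more button lands in a colour already at 11, so 122 draws are enough and 121 are not.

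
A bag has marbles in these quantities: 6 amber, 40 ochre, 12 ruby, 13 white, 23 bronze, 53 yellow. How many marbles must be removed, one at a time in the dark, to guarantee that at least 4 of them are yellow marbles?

98

In the worst case for collecting yellow marbles, every non-yellow marble comes out first.
There are 6 + 40 + 12 + 13 + 23 = 94 non-yellow marbles altogether.
After those, each further marble must be yellow, so 94 + 4 = 98 draws guarantee 4 yellow marbles.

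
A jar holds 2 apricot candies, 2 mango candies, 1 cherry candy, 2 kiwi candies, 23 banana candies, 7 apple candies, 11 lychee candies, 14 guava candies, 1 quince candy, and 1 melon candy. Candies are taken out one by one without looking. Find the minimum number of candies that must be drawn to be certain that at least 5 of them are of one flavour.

26

An adversary could hand out at most 4 candies per flavour (6 flavours run out sooner): 2 + 2 + 1 + 2 + 4 + 4 + 4 + 4 + 1 + 1 = 25 candies and still no flavour has 5.
By the pigeonhole principle, one more candy lands in a flavour already at 4, so 26 draws are enough and 25 are not.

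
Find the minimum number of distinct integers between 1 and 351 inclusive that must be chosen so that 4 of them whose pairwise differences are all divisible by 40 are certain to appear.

121

Integers whose pairwise differences are multiples of 40 are exactly those sharing a remainder mod 40. Pigeonhole: the 40 residue classes mod 40 are the pigeonholes.
With 120 integers one could put 3 in each residue class and have no class reach 4.
The 121st integer pushes some class to 4, so 40·3 + 1 = 121.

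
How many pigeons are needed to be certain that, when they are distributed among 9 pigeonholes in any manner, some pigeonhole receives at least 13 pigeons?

With 108 pigeons one could put exactly 12 in each of the 9 pigeonholes, and no pigeonhole would reach 13.
By pigeonhole, one more pigeon must land in a pigeonhole that already has 12, giving it 13.
So 9 × 12 + 1 = 109 pigeons are required.

109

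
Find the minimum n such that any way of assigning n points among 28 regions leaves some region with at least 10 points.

With 252 points one could put exactly 9 in each of the 28 regions, and no region would reach 10.
One more point must land in a region that already has 9, giving it 10.
So 28 × 9 + 1 = 253 points are required.

253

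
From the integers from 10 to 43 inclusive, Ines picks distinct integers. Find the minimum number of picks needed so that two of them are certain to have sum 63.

23

Two chosen integers sum to 63 exactly when both halves of some pair {x, 63−x} with 20 ≤ x ≤ 63−x ≤ 43 are chosen — 12 such pairs.
The remaining 10 elements (those with no distinct partner in range) can never complete a 63-sum, so the worst case takes all of them and one from each pair: 10 + 12 = 22.
By pigeonhole, the 23rd integer has to be the second member of some pair, so 22 + 1 = 23.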